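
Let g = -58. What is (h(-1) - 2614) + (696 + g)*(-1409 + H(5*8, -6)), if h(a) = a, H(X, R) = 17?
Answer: -890711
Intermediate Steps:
(h(-1) - 2614) + (696 + g)*(-1409 + H(5*8, -6)) = (-1 - 2614) + (696 - 58)*(-1409 + 17) = -2615 + 638*(-1392) = -2615 - 888096 = -890711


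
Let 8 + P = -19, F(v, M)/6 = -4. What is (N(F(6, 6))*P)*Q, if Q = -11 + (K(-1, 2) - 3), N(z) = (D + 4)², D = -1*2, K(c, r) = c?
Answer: 1620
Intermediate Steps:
F(v, M) = -24 (F(v, M) = 6*(-4) = -24)
D = -2
N(z) = 4 (N(z) = (-2 + 4)² = 2² = 4)
Q = -15 (Q = -11 + (-1 - 3) = -11 - 4 = -15)
P = -27 (P = -8 - 19 = -27)
(N(F(6, 6))*P)*Q = (4*(-27))*(-15) = -108*(-15) = 1620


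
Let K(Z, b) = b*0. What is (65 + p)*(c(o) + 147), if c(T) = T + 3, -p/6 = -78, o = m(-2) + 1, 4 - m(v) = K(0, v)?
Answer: 82615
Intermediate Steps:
K(Z, b) = 0
m(v) = 4 (m(v) = 4 - 1*0 = 4 + 0 = 4)
o = 5 (o = 4 + 1 = 5)
p = 468 (p = -6*(-78) = 468)
c(T) = 3 + T
(65 + p)*(c(o) + 147) = (65 + 468)*((3 + 5) + 147) = 533*(8 + 147) = 533*155 = 82615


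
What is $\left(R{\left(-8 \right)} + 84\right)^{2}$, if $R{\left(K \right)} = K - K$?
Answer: $7056$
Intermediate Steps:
$R{\left(K \right)} = 0$
$\left(R{\left(-8 \right)} + 84\right)^{2} = \left(0 + 84\right)^{2} = 84^{2} = 7056$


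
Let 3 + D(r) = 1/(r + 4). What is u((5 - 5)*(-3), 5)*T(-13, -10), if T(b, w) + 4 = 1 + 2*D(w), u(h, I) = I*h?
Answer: 0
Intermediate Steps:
D(r) = -3 + 1/(4 + r) (D(r) = -3 + 1/(r + 4) = -3 + 1/(4 + r))
T(b, w) = -3 + 2*(-11 - 3*w)/(4 + w) (T(b, w) = -4 + (1 + 2*((-11 - 3*w)/(4 + w))) = -4 + (1 + 2*(-11 - 3*w)/(4 + w)) = -3 + 2*(-11 - 3*w)/(4 + w))
u((5 - 5)*(-3), 5)*T(-13, -10) = (5*((5 - 5)*(-3)))*((-34 - 9*(-10))/(4 - 10)) = (5*(0*(-3)))*((-34 + 90)/(-6)) = (5*0)*(-1/6*56) = 0*(-28/3) = 0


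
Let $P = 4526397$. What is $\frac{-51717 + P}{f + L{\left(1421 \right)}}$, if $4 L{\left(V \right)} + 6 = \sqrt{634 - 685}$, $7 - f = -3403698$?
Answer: $\frac{243687743638080}{185363160254647} - \frac{17898720 i \sqrt{51}}{185363160254647} \approx 1.3146 - 6.8958 \cdot 10^{-7} i$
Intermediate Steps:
$f = 3403705$ ($f = 7 - -3403698 = 7 + 3403698 = 3403705$)
$L{\left(V \right)} = - \frac{3}{2} + \frac{i \sqrt{51}}{4}$ ($L{\left(V \right)} = - \frac{3}{2} + \frac{\sqrt{634 - 685}}{4} = - \frac{3}{2} + \frac{\sqrt{-51}}{4} = - \frac{3}{2} + \frac{i \sqrt{51}}{4}$)
$\frac{-51717 + P}{f + L{\left(1421 \right)}} = \frac{-51717 + 4526397}{3403705 - \left(\frac{3}{2} - \frac{i \sqrt{51}}{4}\right)} = \frac{4474680}{\frac{6807407}{2} + \frac{i \sqrt{51}}{4}}$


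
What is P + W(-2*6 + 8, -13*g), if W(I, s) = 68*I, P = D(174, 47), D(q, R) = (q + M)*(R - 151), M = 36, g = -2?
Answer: -22112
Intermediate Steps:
D(q, R) = (-151 + R)*(36 + q) (D(q, R) = (q + 36)*(R - 151) = (36 + q)*(-151 + R) = (-151 + R)*(36 + q))
P = -21840 (P = -5436 - 151*174 + 36*47 + 47*174 = -5436 - 26274 + 1692 + 8178 = -21840)
P + W(-2*6 + 8, -13*g) = -21840 + 68*(-2*6 + 8) = -21840 + 68*(-12 + 8) = -21840 + 68*(-4) = -21840 - 272 = -22112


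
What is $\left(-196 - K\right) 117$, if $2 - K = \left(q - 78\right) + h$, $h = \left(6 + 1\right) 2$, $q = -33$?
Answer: $-34515$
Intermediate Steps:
$h = 14$ ($h = 7 \cdot 2 = 14$)
$K = 99$ ($K = 2 - \left(\left(-33 - 78\right) + 14\right) = 2 - \left(-111 + 14\right) = 2 - -97 = 2 + 97 = 99$)
$\left(-196 - K\right) 117 = \left(-196 - 99\right) 117 = \left(-295\right) 117 = -34515$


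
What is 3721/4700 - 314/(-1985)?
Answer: 1772397/1865900 ≈ 0.94989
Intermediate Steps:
3721/4700 - 314/(-1985) = 3721*(1/4700) - 314*(-1/1985) = 3721/4700 + 314/1985 = 1772397/1865900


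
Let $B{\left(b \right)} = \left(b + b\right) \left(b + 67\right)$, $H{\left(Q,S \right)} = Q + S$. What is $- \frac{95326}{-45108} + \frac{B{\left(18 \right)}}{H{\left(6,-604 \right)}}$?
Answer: $- \frac{2893769}{963378} \approx -3.0038$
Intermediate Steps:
$B{\left(b \right)} = 2 b \left(67 + b\right)$
$- \frac{95326}{-45108} + \frac{B{\left(18 \right)}}{H{\left(6,-604 \right)}} = - \frac{95326}{-45108} + \frac{2 \cdot 18 \left(67 + 18\right)}{6 - 604} = \left(-95326\right) \left(- \frac{1}{45108}\right) + \frac{2 \cdot 18 \cdot 85}{-598} = \frac{6809}{3222} + 3060 \left(- \frac{1}{598}\right) = \frac{6809}{3222} - \frac{1530}{299} = - \frac{2893769}{963378}$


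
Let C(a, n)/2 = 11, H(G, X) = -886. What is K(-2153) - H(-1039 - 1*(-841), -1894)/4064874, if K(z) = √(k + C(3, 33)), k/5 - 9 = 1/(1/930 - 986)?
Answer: 443/2032437 + √56332718639197/916979 ≈ 8.1853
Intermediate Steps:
C(a, n) = 22 (C(a, n) = 2*11 = 22)
k = 41259405/916979 (k = 45 + 5/(1/930 - 986) = 45 + 5/(-916979/930) = 45 + 5*(-930/916979) = 45 - 4650/916979 = 41259405/916979 ≈ 44.995)
K(z) = √56332718639197/916979 (K(z) = √(41259405/916979 + 22) = √(61432943/916979) = √56332718639197/916979)
K(-2153) - H(-1039 - 1*(-841), -1894)/4064874 = √56332718639197/916979 - (-886)/4064874 = √56332718639197/916979 - 1*(-443/2032437) = √56332718639197/916979 + 443/2032437 = 443/2032437 + √56332718639197/916979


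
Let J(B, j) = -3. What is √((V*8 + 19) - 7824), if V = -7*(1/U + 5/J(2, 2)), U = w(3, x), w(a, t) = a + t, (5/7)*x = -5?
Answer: I*√69279/3 ≈ 87.736*I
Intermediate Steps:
x = -7 (x = (7/5)*(-5) = -7)
U = -4 (U = 3 - 7 = -4)
V = 161/12 (V = -7*(1/(-4) + 5/(-3)) = -7*(1*(-¼) + 5*(-⅓)) = -7*(-¼ - 5/3) = -7*(-23/12) = 161/12 ≈ 13.417)
√((V*8 + 19) - 7824) = √(((161/12)*8 + 19) - 7824) = √((322/3 + 19) - 7824) = √(379/3 - 7824) = √(-23093/3) = I*√69279/3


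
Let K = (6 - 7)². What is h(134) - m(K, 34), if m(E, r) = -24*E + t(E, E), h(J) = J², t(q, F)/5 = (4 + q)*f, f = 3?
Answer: 17905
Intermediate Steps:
t(q, F) = 60 + 15*q (t(q, F) = 5*((4 + q)*3) = 5*(12 + 3*q) = 60 + 15*q)
K = 1 (K = (-1)² = 1)
m(E, r) = 60 - 9*E (m(E, r) = -24*E + (60 + 15*E) = 60 - 9*E)
h(134) - m(K, 34) = 134² - (60 - 9*1) = 17956 - (60 - 9) = 17956 - 1*51 = 17956 - 51 = 17905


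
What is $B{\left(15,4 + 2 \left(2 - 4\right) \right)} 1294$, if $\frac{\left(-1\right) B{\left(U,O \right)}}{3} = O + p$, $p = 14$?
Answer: $-54348$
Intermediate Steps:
$B{\left(U,O \right)} = -42 - 3 O$ ($B{\left(U,O \right)} = - 3 \left(O + 14\right) = - 3 \left(14 + O\right) = -42 - 3 O$)
$B{\left(15,4 + 2 \left(2 - 4\right) \right)} 1294 = \left(-42 - 3 \left(4 + 2 \left(2 - 4\right)\right)\right) 1294 = \left(-42 - 3 \left(4 + 2 \left(-2\right)\right)\right) 1294 = \left(-42 - 3 \left(4 - 4\right)\right) 1294 = \left(-42 - 0\right) 1294 = \left(-42 + 0\right) 1294 = \left(-42\right) 1294 = -54348$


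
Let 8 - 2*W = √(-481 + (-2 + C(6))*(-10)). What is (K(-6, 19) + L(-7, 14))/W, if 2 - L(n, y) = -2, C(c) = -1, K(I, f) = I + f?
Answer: 272/515 + 34*I*√451/515 ≈ 0.52816 + 1.402*I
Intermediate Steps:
L(n, y) = 4 (L(n, y) = 2 - 1*(-2) = 2 + 2 = 4)
W = 4 - I*√451/2 (W = 4 - √(-481 + (-2 - 1)*(-10))/2 = 4 - √(-481 - 3*(-10))/2 = 4 - √(-481 + 30)/2 = 4 - I*√451/2 ≈ 4.0 - 10.618*I)
(K(-6, 19) + L(-7, 14))/W = ((-6 + 19) + 4)/(4 - I*√451/2) = (13 + 4)/(4 - I*√451/2) = 17/(4 - I*√451/2)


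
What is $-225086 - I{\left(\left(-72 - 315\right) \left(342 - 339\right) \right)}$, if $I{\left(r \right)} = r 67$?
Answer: $-147299$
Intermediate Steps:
$I{\left(r \right)} = 67 r$
$-225086 - I{\left(\left(-72 - 315\right) \left(342 - 339\right) \right)} = -225086 - 67 \left(-72 - 315\right) \left(342 - 339\right) = -225086 - 67 \left(\left(-387\right) 3\right) = -225086 - 67 \left(-1161\right) = -225086 - -77787 = -225086 + 77787 = -147299$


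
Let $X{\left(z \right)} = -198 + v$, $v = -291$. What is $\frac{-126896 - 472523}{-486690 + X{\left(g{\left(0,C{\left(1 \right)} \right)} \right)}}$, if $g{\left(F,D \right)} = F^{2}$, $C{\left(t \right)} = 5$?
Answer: $\frac{599419}{487179} \approx 1.2304$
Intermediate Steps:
$X{\left(z \right)} = -489$ ($X{\left(z \right)} = -198 - 291 = -489$)
$\frac{-126896 - 472523}{-486690 + X{\left(g{\left(0,C{\left(1 \right)} \right)} \right)}} = \frac{-126896 - 472523}{-486690 - 489} = - \frac{599419}{-487179} = \left(-599419\right) \left(- \frac{1}{487179}\right) = \frac{599419}{487179}$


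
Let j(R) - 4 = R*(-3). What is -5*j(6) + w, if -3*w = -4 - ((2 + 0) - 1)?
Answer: 215/3 ≈ 71.667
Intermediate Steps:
j(R) = 4 - 3*R (j(R) = 4 + R*(-3) = 4 - 3*R)
w = 5/3 (w = -(-4 - ((2 + 0) - 1))/3 = -(-4 - (2 - 1))/3 = -(-4 - 1*1)/3 = -(-4 - 1)/3 = -1/3*(-5) = 5/3 ≈ 1.6667)
-5*j(6) + w = -5*(4 - 3*6) + 5/3 = -5*(4 - 18) + 5/3 = -5*(-14) + 5/3 = 70 + 5/3 = 215/3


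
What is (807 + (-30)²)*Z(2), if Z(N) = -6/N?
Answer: -5121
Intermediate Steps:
(807 + (-30)²)*Z(2) = (807 + (-30)²)*(-6/2) = (807 + 900)*(-6*½) = 1707*(-3) = -5121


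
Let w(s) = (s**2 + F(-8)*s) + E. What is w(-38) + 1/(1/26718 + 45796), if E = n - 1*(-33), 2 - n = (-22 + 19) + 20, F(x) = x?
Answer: 2160837942932/1223577529 ≈ 1766.0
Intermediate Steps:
n = -15 (n = 2 - ((-22 + 19) + 20) = 2 - (-3 + 20) = 2 - 1*17 = 2 - 17 = -15)
E = 18 (E = -15 - 1*(-33) = -15 + 33 = 18)
w(s) = 18 + s**2 - 8*s (w(s) = (s**2 - 8*s) + 18 = 18 + s**2 - 8*s)
w(-38) + 1/(1/26718 + 45796) = (18 + (-38)**2 - 8*(-38)) + 1/(1/26718 + 45796) = (18 + 1444 + 304) + 1/(1/26718 + 45796) = 1766 + 1/(1223577529/26718) = 1766 + 26718/1223577529 = 2160837942932/1223577529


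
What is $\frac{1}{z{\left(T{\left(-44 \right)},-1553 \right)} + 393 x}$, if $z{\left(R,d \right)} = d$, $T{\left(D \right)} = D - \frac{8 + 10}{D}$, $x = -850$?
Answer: $- \frac{1}{335603} \approx -2.9797 \cdot 10^{-6}$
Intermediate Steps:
$T{\left(D \right)} = D - \frac{18}{D}$
$\frac{1}{z{\left(T{\left(-44 \right)},-1553 \right)} + 393 x} = \frac{1}{-1553 + 393 \left(-850\right)} = \frac{1}{-1553 - 334050} = \frac{1}{-335603} = - \frac{1}{335603}$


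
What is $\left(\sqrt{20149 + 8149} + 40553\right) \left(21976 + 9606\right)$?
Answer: $1280744846 + 31582 \sqrt{28298} \approx 1.2861 \cdot 10^{9}$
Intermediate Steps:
$\left(\sqrt{20149 + 8149} + 40553\right) \left(21976 + 9606\right) = \left(\sqrt{28298} + 40553\right) 31582 = \left(40553 + \sqrt{28298}\right) 31582 = 1280744846 + 31582 \sqrt{28298}$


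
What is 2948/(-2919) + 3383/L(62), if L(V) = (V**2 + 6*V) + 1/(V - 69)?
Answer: -5957863/28714203 ≈ -0.20749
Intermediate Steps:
L(V) = V**2 + 1/(-69 + V) + 6*V (L(V) = (V**2 + 6*V) + 1/(-69 + V) = V**2 + 1/(-69 + V) + 6*V)
2948/(-2919) + 3383/L(62) = 2948/(-2919) + 3383/(((1 + 62**3 - 414*62 - 63*62**2)/(-69 + 62))) = 2948*(-1/2919) + 3383/(((1 + 238328 - 25668 - 63*3844)/(-7))) = -2948/2919 + 3383/((-(1 + 238328 - 25668 - 242172)/7)) = -2948/2919 + 3383/((-1/7*(-29511))) = -2948/2919 + 3383/(29511/7) = -2948/2919 + 3383*(7/29511) = -2948/2919 + 23681/29511 = -5957863/28714203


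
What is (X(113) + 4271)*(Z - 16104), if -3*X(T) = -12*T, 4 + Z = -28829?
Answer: -212237451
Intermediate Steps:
Z = -28833 (Z = -4 - 28829 = -28833)
X(T) = 4*T (X(T) = -(-4)*T = 4*T)
(X(113) + 4271)*(Z - 16104) = (4*113 + 4271)*(-28833 - 16104) = (452 + 4271)*(-44937) = 4723*(-44937) = -212237451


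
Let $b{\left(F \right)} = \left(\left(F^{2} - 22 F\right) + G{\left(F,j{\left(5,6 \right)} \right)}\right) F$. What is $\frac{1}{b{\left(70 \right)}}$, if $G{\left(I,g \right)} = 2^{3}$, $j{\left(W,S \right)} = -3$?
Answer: $\frac{1}{235760} \approx 4.2416 \cdot 10^{-6}$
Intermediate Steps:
$G{\left(I,g \right)} = 8$
$b{\left(F \right)} = F \left(8 + F^{2} - 22 F\right)$ ($b{\left(F \right)} = \left(\left(F^{2} - 22 F\right) + 8\right) F = \left(8 + F^{2} - 22 F\right) F = F \left(8 + F^{2} - 22 F\right)$)
$\frac{1}{b{\left(70 \right)}} = \frac{1}{70 \left(8 + 70^{2} - 1540\right)} = \frac{1}{70 \left(8 + 4900 - 1540\right)} = \frac{1}{70 \cdot 3368} = \frac{1}{235760}$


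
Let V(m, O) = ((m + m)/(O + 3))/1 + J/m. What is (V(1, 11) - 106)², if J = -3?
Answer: 580644/49 ≈ 11850.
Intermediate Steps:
V(m, O) = -3/m + 2*m/(3 + O) (V(m, O) = ((m + m)/(O + 3))/1 - 3/m = ((2*m)/(3 + O))*1 - 3/m = (2*m/(3 + O))*1 - 3/m = 2*m/(3 + O) - 3/m = -3/m + 2*m/(3 + O))
(V(1, 11) - 106)² = ((-9 - 3*11 + 2*1²)/(1*(3 + 11)) - 106)² = (1*(-9 - 33 + 2*1)/14 - 106)² = (1*(1/14)*(-9 - 33 + 2) - 106)² = (1*(1/14)*(-40) - 106)² = (-20/7 - 106)² = (-762/7)² = 580644/49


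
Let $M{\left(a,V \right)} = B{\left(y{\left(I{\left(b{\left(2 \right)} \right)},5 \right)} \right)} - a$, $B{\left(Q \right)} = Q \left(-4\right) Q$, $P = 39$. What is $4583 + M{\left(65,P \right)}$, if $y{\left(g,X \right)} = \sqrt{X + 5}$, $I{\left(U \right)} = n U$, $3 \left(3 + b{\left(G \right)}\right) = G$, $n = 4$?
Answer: $4478$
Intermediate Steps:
$b{\left(G \right)} = -3 + \frac{G}{3}$
$I{\left(U \right)} = 4 U$
$y{\left(g,X \right)} = \sqrt{5 + X}$
$B{\left(Q \right)} = - 4 Q^{2}$ ($B{\left(Q \right)} = - 4 Q Q = - 4 Q^{2}$)
$M{\left(a,V \right)} = -40 - a$ ($M{\left(a,V \right)} = - 4 \left(\sqrt{5 + 5}\right)^{2} - a = - 4 \left(\sqrt{10}\right)^{2} - a = \left(-4\right) 10 - a = -40 - a$)
$4583 + M{\left(65,P \right)} = 4583 - 105 = 4478$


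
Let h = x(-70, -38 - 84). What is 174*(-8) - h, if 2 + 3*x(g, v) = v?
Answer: -4052/3 ≈ -1350.7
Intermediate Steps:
x(g, v) = -⅔ + v/3
h = -124/3 (h = -⅔ + (-38 - 84)/3 = -⅔ + (⅓)*(-122) = -⅔ - 122/3 = -124/3 ≈ -41.333)
174*(-8) - h = 174*(-8) - 1*(-124/3) = -1392 + 124/3 = -4052/3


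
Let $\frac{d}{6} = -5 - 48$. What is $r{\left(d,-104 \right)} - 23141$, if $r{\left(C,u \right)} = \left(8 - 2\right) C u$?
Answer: $175291$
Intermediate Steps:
$d = -318$ ($d = 6 \left(-5 - 48\right) = 6 \left(-53\right) = -318$)
$r{\left(C,u \right)} = 6 C u$
$r{\left(d,-104 \right)} - 23141 = 6 \left(-318\right) \left(-104\right) - 23141 = 198432 - 23141 = 175291$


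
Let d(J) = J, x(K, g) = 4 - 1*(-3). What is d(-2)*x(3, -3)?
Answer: -14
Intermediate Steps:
x(K, g) = 7 (x(K, g) = 4 + 3 = 7)
d(-2)*x(3, -3) = -2*7 = -14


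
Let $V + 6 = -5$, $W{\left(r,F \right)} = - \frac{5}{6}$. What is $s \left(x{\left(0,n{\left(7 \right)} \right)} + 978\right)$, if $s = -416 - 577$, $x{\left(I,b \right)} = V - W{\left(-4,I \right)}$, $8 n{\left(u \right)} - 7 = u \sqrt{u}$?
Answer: $- \frac{1922117}{2} \approx -9.6106 \cdot 10^{5}$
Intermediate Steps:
$W{\left(r,F \right)} = - \frac{5}{6}$ ($W{\left(r,F \right)} = \left(-5\right) \frac{1}{6} = - \frac{5}{6}$)
$V = -11$ ($V = -6 - 5 = -11$)
$n{\left(u \right)} = \frac{7}{8} + \frac{u^{\frac{3}{2}}}{8}$ ($n{\left(u \right)} = \frac{7}{8} + \frac{u \sqrt{u}}{8} = \frac{7}{8} + \frac{u^{\frac{3}{2}}}{8}$)
$x{\left(I,b \right)} = - \frac{61}{6}$ ($x{\left(I,b \right)} = -11 - - \frac{5}{6} = -11 + \frac{5}{6} = - \frac{61}{6}$)
$s = -993$
$s \left(x{\left(0,n{\left(7 \right)} \right)} + 978\right) = - 993 \left(- \frac{61}{6} + 978\right) = \left(-993\right) \frac{5807}{6} = - \frac{1922117}{2}$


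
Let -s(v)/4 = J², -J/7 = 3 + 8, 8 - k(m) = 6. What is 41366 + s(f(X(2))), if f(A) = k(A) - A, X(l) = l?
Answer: 17650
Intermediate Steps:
k(m) = 2 (k(m) = 8 - 1*6 = 8 - 6 = 2)
J = -77 (J = -7*(3 + 8) = -7*11 = -77)
f(A) = 2 - A
s(v) = -23716 (s(v) = -4*(-77)² = -4*5929 = -23716)
41366 + s(f(X(2))) = 41366 - 23716 = 17650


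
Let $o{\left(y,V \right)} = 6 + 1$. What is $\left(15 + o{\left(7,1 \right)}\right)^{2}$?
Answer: $484$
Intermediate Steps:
$o{\left(y,V \right)} = 7$
$\left(15 + o{\left(7,1 \right)}\right)^{2} = \left(15 + 7\right)^{2} = 22^{2} = 484$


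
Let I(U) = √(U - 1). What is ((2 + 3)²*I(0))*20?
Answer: 500*I ≈ 500.0*I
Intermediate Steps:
I(U) = √(-1 + U)
((2 + 3)²*I(0))*20 = ((2 + 3)²*√(-1 + 0))*20 = (5²*√(-1))*20 = (25*I)*20 = 500*I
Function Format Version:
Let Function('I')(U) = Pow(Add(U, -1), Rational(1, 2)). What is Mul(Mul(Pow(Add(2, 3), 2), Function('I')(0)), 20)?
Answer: Mul(500, I) ≈ Mul(500.00, I)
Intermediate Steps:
Function('I')(U) = Pow(Add(-1, U), Rational(1, 2))
Mul(Mul(Pow(Add(2, 3), 2), Function('I')(0)), 20) = Mul(Mul(Pow(Add(2, 3), 2), Pow(Add(-1, 0), Rational(1, 2))), 20) = Mul(Mul(Pow(5, 2), Pow(-1, Rational(1, 2))), 20) = Mul(Mul(25, I), 20) = Mul(500, I)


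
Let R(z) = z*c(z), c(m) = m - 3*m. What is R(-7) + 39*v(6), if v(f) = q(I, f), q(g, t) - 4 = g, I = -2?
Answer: -20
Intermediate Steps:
q(g, t) = 4 + g
v(f) = 2 (v(f) = 4 - 2 = 2)
c(m) = -2*m
R(z) = -2*z**2 (R(z) = z*(-2*z) = -2*z**2)
R(-7) + 39*v(6) = -2*(-7)**2 + 39*2 = -2*49 + 78 = -98 + 78 = -20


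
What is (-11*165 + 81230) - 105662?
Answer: -26247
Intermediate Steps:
(-11*165 + 81230) - 105662 = (-1815 + 81230) - 105662 = 79415 - 105662 = -26247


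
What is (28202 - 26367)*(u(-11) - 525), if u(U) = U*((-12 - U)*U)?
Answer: -1185410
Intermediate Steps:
u(U) = U²*(-12 - U) (u(U) = U*(U*(-12 - U)) = U²*(-12 - U))
(28202 - 26367)*(u(-11) - 525) = (28202 - 26367)*((-11)²*(-12 - 1*(-11)) - 525) = 1835*(121*(-12 + 11) - 525) = 1835*(121*(-1) - 525) = 1835*(-121 - 525) = 1835*(-646) = -1185410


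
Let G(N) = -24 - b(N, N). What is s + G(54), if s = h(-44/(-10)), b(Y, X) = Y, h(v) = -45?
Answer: -123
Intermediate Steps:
G(N) = -24 - N
s = -45
s + G(54) = -45 + (-24 - 1*54) = -45 + (-24 - 54) = -45 - 78 = -123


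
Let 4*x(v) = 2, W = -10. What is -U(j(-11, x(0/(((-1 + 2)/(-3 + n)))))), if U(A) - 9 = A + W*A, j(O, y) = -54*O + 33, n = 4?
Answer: 5634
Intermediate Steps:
x(v) = ½ (x(v) = (¼)*2 = ½)
j(O, y) = 33 - 54*O
U(A) = 9 - 9*A (U(A) = 9 + (A - 10*A) = 9 - 9*A)
-U(j(-11, x(0/(((-1 + 2)/(-3 + n)))))) = -(9 - 9*(33 - 54*(-11))) = -(9 - 9*(33 + 594)) = -(9 - 9*627) = -(9 - 5643) = -1*(-5634) = 5634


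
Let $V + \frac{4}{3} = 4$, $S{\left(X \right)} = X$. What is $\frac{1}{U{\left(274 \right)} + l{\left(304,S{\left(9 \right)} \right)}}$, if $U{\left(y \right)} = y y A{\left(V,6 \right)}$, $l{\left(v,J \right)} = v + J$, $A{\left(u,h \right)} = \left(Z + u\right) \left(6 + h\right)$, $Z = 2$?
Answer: $\frac{1}{4204569} \approx 2.3784 \cdot 10^{-7}$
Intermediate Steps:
$V = \frac{8}{3}$ ($V = - \frac{4}{3} + 4 = \frac{8}{3} \approx 2.6667$)
$A{\left(u,h \right)} = \left(2 + u\right) \left(6 + h\right)$
$l{\left(v,J \right)} = J + v$
$U{\left(y \right)} = 56 y^{2}$ ($U{\left(y \right)} = y y \left(12 + 2 \cdot 6 + 6 \cdot \frac{8}{3} + 6 \cdot \frac{8}{3}\right) = y^{2} \left(12 + 12 + 16 + 16\right) = y^{2} \cdot 56 = 56 y^{2}$)
$\frac{1}{U{\left(274 \right)} + l{\left(304,S{\left(9 \right)} \right)}} = \frac{1}{56 \cdot 274^{2} + \left(9 + 304\right)} = \frac{1}{56 \cdot 75076 + 313} = \frac{1}{4204256 + 313} = \frac{1}{4204569}$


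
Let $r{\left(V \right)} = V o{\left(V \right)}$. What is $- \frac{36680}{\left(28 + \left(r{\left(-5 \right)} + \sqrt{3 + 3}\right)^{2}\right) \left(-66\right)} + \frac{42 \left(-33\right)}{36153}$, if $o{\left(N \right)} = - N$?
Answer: $\frac{5157657442}{6175589849} + \frac{917000 \sqrt{6}}{13836273} \approx 0.99751$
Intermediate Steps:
$r{\left(V \right)} = - V^{2}$ ($r{\left(V \right)} = V \left(- V\right) = - V^{2}$)
$- \frac{36680}{\left(28 + \left(r{\left(-5 \right)} + \sqrt{3 + 3}\right)^{2}\right) \left(-66\right)} + \frac{42 \left(-33\right)}{36153} = - \frac{36680}{\left(28 + \left(- \left(-5\right)^{2} + \sqrt{3 + 3}\right)^{2}\right) \left(-66\right)} + \frac{42 \left(-33\right)}{36153} = - \frac{36680}{\left(28 + \left(\left(-1\right) 25 + \sqrt{6}\right)^{2}\right) \left(-66\right)} - \frac{154}{4017} = - \frac{36680}{\left(28 + \left(-25 + \sqrt{6}\right)^{2}\right) \left(-66\right)} - \frac{154}{4017} = - \frac{36680}{-1848 - 66 \left(-25 + \sqrt{6}\right)^{2}} - \frac{154}{4017} = - \frac{154}{4017} - \frac{36680}{-1848 - 66 \left(-25 + \sqrt{6}\right)^{2}}$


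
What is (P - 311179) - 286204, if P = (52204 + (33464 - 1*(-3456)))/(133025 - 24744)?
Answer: -64685139499/108281 ≈ -5.9738e+5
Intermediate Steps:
P = 89124/108281 (P = (52204 + (33464 + 3456))/108281 = (52204 + 36920)*(1/108281) = 89124*(1/108281) = 89124/108281 ≈ 0.82308)
(P - 311179) - 286204 = (89124/108281 - 311179) - 286204 = -33694684175/108281 - 286204 = -64685139499/108281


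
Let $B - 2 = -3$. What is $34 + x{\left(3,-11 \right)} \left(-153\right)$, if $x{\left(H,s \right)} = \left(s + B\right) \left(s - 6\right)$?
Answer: $-31178$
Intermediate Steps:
$B = -1$ ($B = 2 - 3 = -1$)
$x{\left(H,s \right)} = \left(-1 + s\right) \left(-6 + s\right)$ ($x{\left(H,s \right)} = \left(s - 1\right) \left(s - 6\right) = \left(-1 + s\right) \left(-6 + s\right)$)
$34 + x{\left(3,-11 \right)} \left(-153\right) = 34 + \left(6 + \left(-11\right)^{2} - -77\right) \left(-153\right) = 34 + \left(6 + 121 + 77\right) \left(-153\right) = 34 + 204 \left(-153\right) = 34 - 31212 = -31178$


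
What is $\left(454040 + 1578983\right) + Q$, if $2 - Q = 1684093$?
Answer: $348932$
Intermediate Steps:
$Q = -1684091$ ($Q = 2 - 1684093 = -1684091$)
$\left(454040 + 1578983\right) + Q = \left(454040 + 1578983\right) - 1684091 = 2033023 - 1684091 = 348932$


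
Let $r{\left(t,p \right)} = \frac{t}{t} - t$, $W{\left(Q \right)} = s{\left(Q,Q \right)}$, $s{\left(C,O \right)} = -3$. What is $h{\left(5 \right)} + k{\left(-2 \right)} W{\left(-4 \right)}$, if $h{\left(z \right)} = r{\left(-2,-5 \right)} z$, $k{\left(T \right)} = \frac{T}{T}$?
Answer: $12$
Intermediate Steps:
$k{\left(T \right)} = 1$
$W{\left(Q \right)} = -3$
$r{\left(t,p \right)} = 1 - t$
$h{\left(z \right)} = 3 z$ ($h{\left(z \right)} = \left(1 - -2\right) z = \left(1 + 2\right) z = 3 z$)
$h{\left(5 \right)} + k{\left(-2 \right)} W{\left(-4 \right)} = 3 \cdot 5 + 1 \left(-3\right) = 15 - 3 = 12$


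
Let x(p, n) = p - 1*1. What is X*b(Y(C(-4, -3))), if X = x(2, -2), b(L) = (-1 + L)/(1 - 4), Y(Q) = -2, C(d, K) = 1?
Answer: 1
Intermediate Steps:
b(L) = 1/3 - L/3 (b(L) = (-1 + L)/(-3) = (-1 + L)*(-1/3) = 1/3 - L/3)
x(p, n) = -1 + p (x(p, n) = p - 1 = -1 + p)
X = 1 (X = -1 + 2 = 1)
X*b(Y(C(-4, -3))) = 1*(1/3 - 1/3*(-2)) = 1*(1/3 + 2/3) = 1*1 = 1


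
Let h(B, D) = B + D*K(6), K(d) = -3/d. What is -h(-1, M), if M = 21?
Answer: 23/2 ≈ 11.500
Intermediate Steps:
h(B, D) = B - D/2 (h(B, D) = B + D*(-3/6) = B + D*(-3*⅙) = B + D*(-½) = B - D/2)
-h(-1, M) = -(-1 - ½*21) = -(-1 - 21/2) = -1*(-23/2) = 23/2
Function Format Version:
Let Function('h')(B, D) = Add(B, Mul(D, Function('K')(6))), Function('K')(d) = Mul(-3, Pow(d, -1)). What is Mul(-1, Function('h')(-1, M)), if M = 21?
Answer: Rational(23, 2) ≈ 11.500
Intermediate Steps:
Function('h')(B, D) = Add(B, Mul(Rational(-1, 2), D)) (Function('h')(B, D) = Add(B, Mul(D, Mul(-3, Pow(6, -1)))) = Add(B, Mul(D, Mul(-3, Rational(1, 6)))) = Add(B, Mul(D, Rational(-1, 2))) = Add(B, Mul(Rational(-1, 2), D)))
Mul(-1, Function('h')(-1, M)) = Mul(-1, Add(-1, Mul(Rational(-1, 2), 21))) = Mul(-1, Add(-1, Rational(-21, 2))) = Mul(-1, Rational(-23, 2)) = Rational(23, 2)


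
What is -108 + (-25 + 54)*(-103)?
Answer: -3095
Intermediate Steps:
-108 + (-25 + 54)*(-103) = -108 + 29*(-103) = -108 - 2987 = -3095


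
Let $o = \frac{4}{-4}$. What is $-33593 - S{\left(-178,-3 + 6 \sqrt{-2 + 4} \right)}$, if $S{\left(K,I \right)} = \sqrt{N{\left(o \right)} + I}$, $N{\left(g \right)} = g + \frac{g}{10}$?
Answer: $-33593 - \frac{\sqrt{-410 + 600 \sqrt{2}}}{10} \approx -33595.0$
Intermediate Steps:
$o = -1$ ($o = 4 \left(- \frac{1}{4}\right) = -1$)
$N{\left(g \right)} = \frac{11 g}{10}$ ($N{\left(g \right)} = g + g \frac{1}{10} = g + \frac{g}{10} = \frac{11 g}{10}$)
$S{\left(K,I \right)} = \sqrt{- \frac{11}{10} + I}$ ($S{\left(K,I \right)} = \sqrt{\frac{11}{10} \left(-1\right) + I} = \sqrt{- \frac{11}{10} + I}$)
$-33593 - S{\left(-178,-3 + 6 \sqrt{-2 + 4} \right)} = -33593 - \frac{\sqrt{-110 + 100 \left(-3 + 6 \sqrt{-2 + 4}\right)}}{10} = -33593 - \frac{\sqrt{-110 + 100 \left(-3 + 6 \sqrt{2}\right)}}{10} = -33593 - \frac{\sqrt{-110 - \left(300 - 600 \sqrt{2}\right)}}{10} = -33593 - \frac{\sqrt{-410 + 600 \sqrt{2}}}{10}$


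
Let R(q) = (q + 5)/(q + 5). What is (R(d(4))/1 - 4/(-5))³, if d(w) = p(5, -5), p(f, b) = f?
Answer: 729/125 ≈ 5.8320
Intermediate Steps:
d(w) = 5
R(q) = 1 (R(q) = (5 + q)/(5 + q) = 1)
(R(d(4))/1 - 4/(-5))³ = (1/1 - 4/(-5))³ = (1*1 - 4*(-⅕))³ = (1 + ⅘)³ = (9/5)³ = 729/125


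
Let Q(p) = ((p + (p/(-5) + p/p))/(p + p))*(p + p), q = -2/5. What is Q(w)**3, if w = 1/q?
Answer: -1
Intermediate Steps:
q = -2/5 (q = -2*1/5 = -2/5 ≈ -0.40000)
w = -5/2 (w = 1/(-2/5) = -5/2 ≈ -2.5000)
Q(p) = 1 + 4*p/5 (Q(p) = ((p + (p*(-1/5) + 1))/((2*p)))*(2*p) = ((p + (-p/5 + 1))*(1/(2*p)))*(2*p) = ((p + (1 - p/5))*(1/(2*p)))*(2*p) = ((1 + 4*p/5)*(1/(2*p)))*(2*p) = ((1 + 4*p/5)/(2*p))*(2*p) = 1 + 4*p/5)
Q(w)**3 = (1 + (4/5)*(-5/2))**3 = (1 - 2)**3 = (-1)**3 = -1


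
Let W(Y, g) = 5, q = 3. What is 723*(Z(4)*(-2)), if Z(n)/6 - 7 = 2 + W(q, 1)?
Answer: -121464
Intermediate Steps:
Z(n) = 84 (Z(n) = 42 + 6*(2 + 5) = 42 + 6*7 = 42 + 42 = 84)
723*(Z(4)*(-2)) = 723*(84*(-2)) = 723*(-168) = -121464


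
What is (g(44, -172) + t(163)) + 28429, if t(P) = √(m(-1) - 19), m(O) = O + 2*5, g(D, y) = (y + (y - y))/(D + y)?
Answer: 909771/32 + I*√10 ≈ 28430.0 + 3.1623*I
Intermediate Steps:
g(D, y) = y/(D + y) (g(D, y) = (y + 0)/(D + y) = y/(D + y))
m(O) = 10 + O (m(O) = O + 10 = 10 + O)
t(P) = I*√10 (t(P) = √((10 - 1) - 19) = √(9 - 19) = √(-10) = I*√10)
(g(44, -172) + t(163)) + 28429 = (-172/(44 - 172) + I*√10) + 28429 = (-172/(-128) + I*√10) + 28429 = (-172*(-1/128) + I*√10) + 28429 = (43/32 + I*√10) + 28429 = 909771/32 + I*√10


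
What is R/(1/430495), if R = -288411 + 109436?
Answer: -77047842625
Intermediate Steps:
R = -178975
R/(1/430495) = -178975/(1/430495) = -178975/1/430495 = -178975*430495 = -77047842625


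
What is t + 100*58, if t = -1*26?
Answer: 5774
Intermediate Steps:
t = -26
t + 100*58 = -26 + 100*58 = -26 + 5800 = 5774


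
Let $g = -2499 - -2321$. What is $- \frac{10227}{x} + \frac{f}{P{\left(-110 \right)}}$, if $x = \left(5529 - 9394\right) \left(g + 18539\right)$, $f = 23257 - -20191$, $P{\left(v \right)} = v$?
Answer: $- \frac{8809422025}{22303369} \approx -394.98$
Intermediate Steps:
$f = 43448$ ($f = 23257 + 20191 = 43448$)
$g = -178$ ($g = -2499 + 2321 = -178$)
$x = -70965265$ ($x = \left(5529 - 9394\right) \left(-178 + 18539\right) = \left(-3865\right) 18361 = -70965265$)
$- \frac{10227}{x} + \frac{f}{P{\left(-110 \right)}} = - \frac{10227}{-70965265} + \frac{43448}{-110} = \left(-10227\right) \left(- \frac{1}{70965265}\right) + 43448 \left(- \frac{1}{110}\right) = \frac{1461}{10137895} - \frac{21724}{55} = - \frac{8809422025}{22303369}$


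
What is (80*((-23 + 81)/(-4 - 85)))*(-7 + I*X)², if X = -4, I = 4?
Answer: -2454560/89 ≈ -27579.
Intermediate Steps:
(80*((-23 + 81)/(-4 - 85)))*(-7 + I*X)² = (80*((-23 + 81)/(-4 - 85)))*(-7 + 4*(-4))² = (80*(58/(-89)))*(-7 - 16)² = (80*(58*(-1/89)))*(-23)² = (80*(-58/89))*529 = -4640/89*529 = -2454560/89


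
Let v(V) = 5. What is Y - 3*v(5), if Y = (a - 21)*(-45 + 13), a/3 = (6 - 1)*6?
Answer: -2223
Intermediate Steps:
a = 90 (a = 3*((6 - 1)*6) = 3*(5*6) = 3*30 = 90)
Y = -2208 (Y = (90 - 21)*(-45 + 13) = 69*(-32) = -2208)
Y - 3*v(5) = -2208 - 3*5 = -2208 - 15 = -2223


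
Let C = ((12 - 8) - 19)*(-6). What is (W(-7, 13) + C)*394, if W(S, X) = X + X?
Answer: 45704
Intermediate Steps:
W(S, X) = 2*X
C = 90 (C = (4 - 19)*(-6) = -15*(-6) = 90)
(W(-7, 13) + C)*394 = (2*13 + 90)*394 = (26 + 90)*394 = 116*394 = 45704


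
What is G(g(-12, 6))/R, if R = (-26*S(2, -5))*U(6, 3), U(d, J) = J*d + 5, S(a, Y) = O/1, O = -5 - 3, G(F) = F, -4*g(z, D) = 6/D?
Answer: -1/19136 ≈ -5.2257e-5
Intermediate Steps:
g(z, D) = -3/(2*D)
O = -8
S(a, Y) = -8 (S(a, Y) = -8/1 = -8*1 = -8)
U(d, J) = 5 + J*d
R = 4784 (R = (-26*(-8))*(5 + 3*6) = 208*(5 + 18) = 208*23 = 4784)
G(g(-12, 6))/R = -3/2/6/4784 = -3/2*⅙*(1/4784) = -¼*1/4784 = -1/19136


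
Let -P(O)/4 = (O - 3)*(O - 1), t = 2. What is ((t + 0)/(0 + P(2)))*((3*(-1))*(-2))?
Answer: 3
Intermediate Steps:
P(O) = -4*(-1 + O)*(-3 + O) (P(O) = -4*(O - 3)*(O - 1) = -4*(-3 + O)*(-1 + O) = -4*(-1 + O)*(-3 + O))
((t + 0)/(0 + P(2)))*((3*(-1))*(-2)) = ((2 + 0)/(0 + (-12 - 4*2**2 + 16*2)))*((3*(-1))*(-2)) = (2/(0 + (-12 - 4*4 + 32)))*(-3*(-2)) = (2/(0 + (-12 - 16 + 32)))*6 = (2/(0 + 4))*6 = (2/4)*6 = (2*(1/4))*6 = (1/2)*6 = 3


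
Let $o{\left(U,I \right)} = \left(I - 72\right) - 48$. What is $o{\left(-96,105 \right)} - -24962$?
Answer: $24947$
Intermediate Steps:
$o{\left(U,I \right)} = -120 + I$ ($o{\left(U,I \right)} = \left(-72 + I\right) - 48 = -120 + I$)
$o{\left(-96,105 \right)} - -24962 = \left(-120 + 105\right) - -24962 = -15 + 24962 = 24947$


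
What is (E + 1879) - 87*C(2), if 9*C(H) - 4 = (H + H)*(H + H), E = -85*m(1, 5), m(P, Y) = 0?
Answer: 5057/3 ≈ 1685.7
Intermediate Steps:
E = 0 (E = -85*0 = 0)
C(H) = 4/9 + 4*H²/9 (C(H) = 4/9 + ((H + H)*(H + H))/9 = 4/9 + ((2*H)*(2*H))/9 = 4/9 + (4*H²)/9 = 4/9 + 4*H²/9)
(E + 1879) - 87*C(2) = (0 + 1879) - 87*(4/9 + (4/9)*2²) = 1879 - 87*(4/9 + (4/9)*4) = 1879 - 87*(4/9 + 16/9) = 1879 - 87*20/9 = 1879 - 580/3 = 5057/3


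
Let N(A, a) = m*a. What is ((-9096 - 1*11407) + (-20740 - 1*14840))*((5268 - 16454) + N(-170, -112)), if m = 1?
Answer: 633625734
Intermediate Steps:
N(A, a) = a (N(A, a) = 1*a = a)
((-9096 - 1*11407) + (-20740 - 1*14840))*((5268 - 16454) + N(-170, -112)) = ((-9096 - 1*11407) + (-20740 - 1*14840))*((5268 - 16454) - 112) = ((-9096 - 11407) + (-20740 - 14840))*(-11186 - 112) = (-20503 - 35580)*(-11298) = -56083*(-11298) = 633625734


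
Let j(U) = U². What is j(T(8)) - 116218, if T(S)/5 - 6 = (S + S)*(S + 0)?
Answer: 332682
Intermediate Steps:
T(S) = 30 + 10*S² (T(S) = 30 + 5*((S + S)*(S + 0)) = 30 + 5*((2*S)*S) = 30 + 5*(2*S²) = 30 + 10*S²)
j(T(8)) - 116218 = (30 + 10*8²)² - 116218 = (30 + 10*64)² - 116218 = (30 + 640)² - 116218 = 670² - 116218 = 448900 - 116218 = 332682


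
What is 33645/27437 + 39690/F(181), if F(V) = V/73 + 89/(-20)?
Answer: -75705048435/3758869 ≈ -20140.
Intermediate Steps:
F(V) = -89/20 + V/73 (F(V) = V*(1/73) + 89*(-1/20) = V/73 - 89/20 = -89/20 + V/73)
33645/27437 + 39690/F(181) = 33645/27437 + 39690/(-89/20 + (1/73)*181) = 33645*(1/27437) + 39690/(-89/20 + 181/73) = 33645/27437 + 39690/(-2877/1460) = 33645/27437 + 39690*(-1460/2877) = 33645/27437 - 2759400/137 = -75705048435/3758869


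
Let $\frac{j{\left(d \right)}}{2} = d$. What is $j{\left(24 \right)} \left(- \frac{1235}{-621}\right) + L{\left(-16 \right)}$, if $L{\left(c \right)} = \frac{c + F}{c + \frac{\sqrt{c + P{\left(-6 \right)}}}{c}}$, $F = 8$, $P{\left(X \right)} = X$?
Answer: $\frac{651104528}{6785253} - \frac{64 i \sqrt{22}}{32779} \approx 95.959 - 0.0091579 i$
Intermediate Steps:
$j{\left(d \right)} = 2 d$
$L{\left(c \right)} = \frac{8 + c}{c + \frac{\sqrt{-6 + c}}{c}}$ ($L{\left(c \right)} = \frac{c + 8}{c + \frac{\sqrt{c - 6}}{c}} = \frac{8 + c}{c + \frac{\sqrt{-6 + c}}{c}}$)
$j{\left(24 \right)} \left(- \frac{1235}{-621}\right) + L{\left(-16 \right)} = 2 \cdot 24 \left(- \frac{1235}{-621}\right) - \frac{16 \left(8 - 16\right)}{\left(-16\right)^{2} + \sqrt{-6 - 16}} = 48 \left(\left(-1235\right) \left(- \frac{1}{621}\right)\right) - 16 \frac{1}{256 + \sqrt{-22}} \left(-8\right) = 48 \cdot \frac{1235}{621} - 16 \frac{1}{256 + i \sqrt{22}} \left(-8\right) = \frac{19760}{207} + \frac{128}{256 + i \sqrt{22}}$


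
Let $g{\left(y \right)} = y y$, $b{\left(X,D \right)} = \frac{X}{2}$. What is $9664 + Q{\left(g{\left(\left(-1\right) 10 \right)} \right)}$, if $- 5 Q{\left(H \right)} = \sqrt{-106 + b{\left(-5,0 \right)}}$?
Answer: $9664 - \frac{i \sqrt{434}}{10} \approx 9664.0 - 2.0833 i$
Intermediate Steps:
$b{\left(X,D \right)} = \frac{X}{2}$ ($b{\left(X,D \right)} = X \frac{1}{2} = \frac{X}{2}$)
$g{\left(y \right)} = y^{2}$
$Q{\left(H \right)} = - \frac{i \sqrt{434}}{10}$ ($Q{\left(H \right)} = - \frac{\sqrt{-106 + \frac{1}{2} \left(-5\right)}}{5} = - \frac{\sqrt{-106 - \frac{5}{2}}}{5} = - \frac{\sqrt{- \frac{217}{2}}}{5} = - \frac{\frac{1}{2} i \sqrt{434}}{5} = - \frac{i \sqrt{434}}{10}$)
$9664 + Q{\left(g{\left(\left(-1\right) 10 \right)} \right)} = 9664 - \frac{i \sqrt{434}}{10}$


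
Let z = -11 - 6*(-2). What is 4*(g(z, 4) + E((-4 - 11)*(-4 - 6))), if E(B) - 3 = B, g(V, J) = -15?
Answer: 552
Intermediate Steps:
z = 1 (z = -11 - 1*(-12) = -11 + 12 = 1)
E(B) = 3 + B
4*(g(z, 4) + E((-4 - 11)*(-4 - 6))) = 4*(-15 + (3 + (-4 - 11)*(-4 - 6))) = 4*(-15 + (3 - 15*(-10))) = 4*(-15 + (3 + 150)) = 4*(-15 + 153) = 4*138 = 552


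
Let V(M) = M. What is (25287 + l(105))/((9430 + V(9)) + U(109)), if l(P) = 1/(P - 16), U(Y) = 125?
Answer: 562636/212799 ≈ 2.6440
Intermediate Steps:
l(P) = 1/(-16 + P)
(25287 + l(105))/((9430 + V(9)) + U(109)) = (25287 + 1/(-16 + 105))/((9430 + 9) + 125) = (25287 + 1/89)/(9439 + 125) = (25287 + 1/89)/9564 = (2250544/89)*(1/9564) = 562636/212799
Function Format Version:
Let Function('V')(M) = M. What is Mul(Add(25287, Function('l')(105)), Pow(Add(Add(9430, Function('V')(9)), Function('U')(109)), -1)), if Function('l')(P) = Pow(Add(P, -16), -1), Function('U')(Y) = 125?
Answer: Rational(562636, 212799) ≈ 2.6440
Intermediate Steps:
Function('l')(P) = Pow(Add(-16, P), -1)
Mul(Add(25287, Function('l')(105)), Pow(Add(Add(9430, Function('V')(9)), Function('U')(109)), -1)) = Mul(Add(25287, Pow(Add(-16, 105), -1)), Pow(Add(Add(9430, 9), 125), -1)) = Mul(Add(25287, Pow(89, -1)), Pow(Add(9439, 125), -1)) = Mul(Add(25287, Rational(1, 89)), Pow(9564, -1)) = Mul(Rational(2250544, 89), Rational(1, 9564)) = Rational(562636, 212799)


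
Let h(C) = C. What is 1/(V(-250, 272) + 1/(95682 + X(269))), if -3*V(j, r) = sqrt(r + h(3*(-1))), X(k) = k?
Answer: -863559/2476573893860 - 27619783203*sqrt(269)/2476573893860 ≈ -0.18291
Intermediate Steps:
V(j, r) = -sqrt(-3 + r)/3 (V(j, r) = -sqrt(r + 3*(-1))/3 = -sqrt(r - 3)/3 = -sqrt(-3 + r)/3)
1/(V(-250, 272) + 1/(95682 + X(269))) = 1/(-sqrt(-3 + 272)/3 + 1/(95682 + 269)) = 1/(-sqrt(269)/3 + 1/95951) = 1/(1/95951 - sqrt(269)/3)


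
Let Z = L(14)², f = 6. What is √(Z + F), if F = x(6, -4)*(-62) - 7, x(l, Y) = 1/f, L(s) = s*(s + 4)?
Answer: 2*√142845/3 ≈ 251.97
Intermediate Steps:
L(s) = s*(4 + s)
x(l, Y) = ⅙ (x(l, Y) = 1/6 = ⅙)
Z = 63504 (Z = (14*(4 + 14))² = (14*18)² = 252² = 63504)
F = -52/3 (F = (⅙)*(-62) - 7 = -31/3 - 7 = -52/3 ≈ -17.333)
√(Z + F) = √(63504 - 52/3) = √(190460/3) = 2*√142845/3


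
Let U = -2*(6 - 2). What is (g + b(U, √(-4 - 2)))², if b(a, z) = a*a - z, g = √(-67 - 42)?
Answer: (64 + I*√109 - I*√6)² ≈ 4032.1 + 1022.8*I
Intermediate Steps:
U = -8 (U = -2*4 = -8)
g = I*√109 (g = √(-109) = I*√109 ≈ 10.44*I)
b(a, z) = a² - z
(g + b(U, √(-4 - 2)))² = (I*√109 + ((-8)² - √(-4 - 2)))² = (I*√109 + (64 - √(-6)))² = (I*√109 + (64 - I*√6))² = (64 + I*√109 - I*√6)²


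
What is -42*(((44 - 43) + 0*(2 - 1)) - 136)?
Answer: 5670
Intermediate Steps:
-42*(((44 - 43) + 0*(2 - 1)) - 136) = -42*((1 + 0*1) - 136) = -42*((1 + 0) - 136) = -42*(1 - 136) = -42*(-135) = 5670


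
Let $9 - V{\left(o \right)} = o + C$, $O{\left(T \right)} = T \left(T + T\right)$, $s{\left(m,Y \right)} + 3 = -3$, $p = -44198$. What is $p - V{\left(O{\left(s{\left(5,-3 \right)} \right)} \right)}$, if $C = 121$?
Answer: $-44014$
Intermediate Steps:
$s{\left(m,Y \right)} = -6$ ($s{\left(m,Y \right)} = -3 - 3 = -6$)
$O{\left(T \right)} = 2 T^{2}$ ($O{\left(T \right)} = T 2 T = 2 T^{2}$)
$V{\left(o \right)} = -112 - o$ ($V{\left(o \right)} = 9 - \left(o + 121\right) = 9 - \left(121 + o\right) = -112 - o$)
$p - V{\left(O{\left(s{\left(5,-3 \right)} \right)} \right)} = -44198 - \left(-112 - 2 \left(-6\right)^{2}\right) = -44198 - \left(-112 - 2 \cdot 36\right) = -44198 - \left(-112 - 72\right) = -44198 - -184 = -44198 + 184 = -44014$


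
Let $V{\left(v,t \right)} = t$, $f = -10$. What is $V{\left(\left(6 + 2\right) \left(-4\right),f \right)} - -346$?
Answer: $336$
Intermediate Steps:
$V{\left(\left(6 + 2\right) \left(-4\right),f \right)} - -346 = -10 - -346 = -10 + 346 = 336$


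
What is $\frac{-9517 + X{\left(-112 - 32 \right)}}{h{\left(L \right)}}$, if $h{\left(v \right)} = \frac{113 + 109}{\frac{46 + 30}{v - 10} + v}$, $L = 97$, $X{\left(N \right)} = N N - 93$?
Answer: $\frac{47368945}{9657} \approx 4905.1$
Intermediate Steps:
$X{\left(N \right)} = -93 + N^{2}$ ($X{\left(N \right)} = N^{2} - 93 = -93 + N^{2}$)
$h{\left(v \right)} = \frac{222}{v + \frac{76}{-10 + v}}$ ($h{\left(v \right)} = \frac{222}{\frac{76}{-10 + v} + v} = \frac{222}{v + \frac{76}{-10 + v}}$)
$\frac{-9517 + X{\left(-112 - 32 \right)}}{h{\left(L \right)}} = \frac{-9517 - \left(93 - \left(-112 - 32\right)^{2}\right)}{222 \frac{1}{76 + 97^{2} - 970} \left(-10 + 97\right)} = \frac{-9517 - \left(93 - \left(-112 - 32\right)^{2}\right)}{222 \frac{1}{76 + 9409 - 970} \cdot 87} = \frac{-9517 - \left(93 - \left(-144\right)^{2}\right)}{222 \cdot \frac{1}{8515} \cdot 87} = \frac{-9517 + \left(-93 + 20736\right)}{222 \cdot \frac{1}{8515} \cdot 87} = \frac{-9517 + 20643}{\frac{19314}{8515}} = 11126 \cdot \frac{8515}{19314} = \frac{47368945}{9657}$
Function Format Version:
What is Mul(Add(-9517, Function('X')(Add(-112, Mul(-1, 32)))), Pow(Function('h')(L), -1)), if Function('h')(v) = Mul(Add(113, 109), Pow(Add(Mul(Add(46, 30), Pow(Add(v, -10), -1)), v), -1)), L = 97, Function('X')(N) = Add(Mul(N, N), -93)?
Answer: Rational(47368945, 9657) ≈ 4905.1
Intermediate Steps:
Function('X')(N) = Add(-93, Pow(N, 2)) (Function('X')(N) = Add(Pow(N, 2), -93) = Add(-93, Pow(N, 2)))
Function('h')(v) = Mul(222, Pow(Add(v, Mul(76, Pow(Add(-10, v), -1))), -1)) (Function('h')(v) = Mul(222, Pow(Add(Mul(76, Pow(Add(-10, v), -1)), v), -1)) = Mul(222, Pow(Add(v, Mul(76, Pow(Add(-10, v), -1))), -1)))
Mul(Add(-9517, Function('X')(Add(-112, Mul(-1, 32)))), Pow(Function('h')(L), -1)) = Mul(Add(-9517, Add(-93, Pow(Add(-112, Mul(-1, 32)), 2))), Pow(Mul(222, Pow(Add(76, Pow(97, 2), Mul(-10, 97)), -1), Add(-10, 97)), -1)) = Mul(Add(-9517, Add(-93, Pow(Add(-112, -32), 2))), Pow(Mul(222, Pow(Add(76, 9409, -970), -1), 87), -1)) = Mul(Add(-9517, Add(-93, Pow(-144, 2))), Pow(Mul(222, Pow(8515, -1), 87), -1)) = Mul(Add(-9517, Add(-93, 20736)), Pow(Mul(222, Rational(1, 8515), 87), -1)) = Mul(Add(-9517, 20643), Pow(Rational(19314, 8515), -1)) = Mul(11126, Rational(8515, 19314)) = Rational(47368945, 9657)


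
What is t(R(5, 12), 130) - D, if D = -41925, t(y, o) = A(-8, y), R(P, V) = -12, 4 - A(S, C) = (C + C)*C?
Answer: 41641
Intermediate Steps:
A(S, C) = 4 - 2*C² (A(S, C) = 4 - (C + C)*C = 4 - 2*C*C = 4 - 2*C²)
t(y, o) = 4 - 2*y²
t(R(5, 12), 130) - D = (4 - 2*(-12)²) - 1*(-41925) = (4 - 2*144) + 41925 = (4 - 288) + 41925 = -284 + 41925 = 41641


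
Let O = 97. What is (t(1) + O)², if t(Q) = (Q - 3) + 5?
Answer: 10000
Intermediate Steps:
t(Q) = 2 + Q (t(Q) = (-3 + Q) + 5 = 2 + Q)
(t(1) + O)² = ((2 + 1) + 97)² = (3 + 97)² = 100² = 10000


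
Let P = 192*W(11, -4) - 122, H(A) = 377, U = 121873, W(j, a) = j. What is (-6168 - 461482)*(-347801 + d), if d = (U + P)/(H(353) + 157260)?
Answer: 25639464187201100/157637 ≈ 1.6265e+11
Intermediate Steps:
P = 1990 (P = 192*11 - 122 = 2112 - 122 = 1990)
d = 123863/157637 (d = (121873 + 1990)/(377 + 157260) = 123863/157637 ≈ 0.78575)
(-6168 - 461482)*(-347801 + d) = (-6168 - 461482)*(-347801 + 123863/157637) = -467650*(-54826182374/157637) = 25639464187201100/157637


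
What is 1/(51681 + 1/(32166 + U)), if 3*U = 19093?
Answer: 115591/5973858474 ≈ 1.9349e-5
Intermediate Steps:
U = 19093/3 (U = (⅓)*19093 = 19093/3 ≈ 6364.3)
1/(51681 + 1/(32166 + U)) = 1/(51681 + 1/(32166 + 19093/3)) = 1/(51681 + 1/(115591/3)) = 1/(51681 + 3/115591) = 1/(5973858474/115591) = 115591/5973858474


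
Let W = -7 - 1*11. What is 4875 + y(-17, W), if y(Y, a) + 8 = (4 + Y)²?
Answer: 5036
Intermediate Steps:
W = -18 (W = -7 - 11 = -18)
y(Y, a) = -8 + (4 + Y)²
4875 + y(-17, W) = 4875 + (-8 + (4 - 17)²) = 4875 + (-8 + (-13)²) = 4875 + (-8 + 169) = 4875 + 161 = 5036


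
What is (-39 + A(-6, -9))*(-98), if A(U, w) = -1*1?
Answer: 3920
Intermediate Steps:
A(U, w) = -1
(-39 + A(-6, -9))*(-98) = (-39 - 1)*(-98) = -40*(-98) = 3920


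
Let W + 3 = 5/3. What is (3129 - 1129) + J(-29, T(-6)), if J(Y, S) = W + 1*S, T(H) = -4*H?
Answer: 6068/3 ≈ 2022.7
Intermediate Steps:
W = -4/3 (W = -3 + 5/3 = -4/3 ≈ -1.3333)
J(Y, S) = -4/3 + S (J(Y, S) = -4/3 + 1*S = -4/3 + S)
(3129 - 1129) + J(-29, T(-6)) = (3129 - 1129) + (-4/3 - 4*(-6)) = 2000 + (-4/3 + 24) = 2000 + 68/3 = 6068/3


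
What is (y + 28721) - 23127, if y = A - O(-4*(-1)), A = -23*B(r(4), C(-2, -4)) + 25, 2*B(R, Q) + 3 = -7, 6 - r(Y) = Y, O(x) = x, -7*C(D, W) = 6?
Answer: 5730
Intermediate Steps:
C(D, W) = -6/7 (C(D, W) = -⅐*6 = -6/7)
r(Y) = 6 - Y
B(R, Q) = -5 (B(R, Q) = -3/2 + (½)*(-7) = -3/2 - 7/2 = -5)
A = 140 (A = -23*(-5) + 25 = 115 + 25 = 140)
y = 136 (y = 140 - (-4)*(-1) = 140 - 1*4 = 140 - 4 = 136)
(y + 28721) - 23127 = (136 + 28721) - 23127 = 28857 - 23127 = 5730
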